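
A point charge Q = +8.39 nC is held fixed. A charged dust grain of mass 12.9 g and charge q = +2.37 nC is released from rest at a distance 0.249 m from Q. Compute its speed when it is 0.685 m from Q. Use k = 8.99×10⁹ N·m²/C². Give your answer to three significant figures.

8.42×10⁻³ m/s

Only the electrostatic force acts, so mechanical energy is conserved: ½mv² = U₁ − U₂ = kQq(1/r₁ − 1/r₂).
U₁ − U₂ = (8.99×10⁹ N·m²/C²)(8.39×10⁻⁹ C)(2.37×10⁻⁹ C)(1/0.249 − 1/0.685) = 4.57×10⁻⁷ J.
v = √(2·4.57×10⁻⁷/0.0129) = 8.42×10⁻³ m/s.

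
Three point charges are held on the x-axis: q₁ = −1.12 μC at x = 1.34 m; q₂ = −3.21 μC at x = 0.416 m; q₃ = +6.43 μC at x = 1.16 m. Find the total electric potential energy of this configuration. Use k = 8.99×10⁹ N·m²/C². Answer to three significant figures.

The work to assemble the configuration equals its total potential energy, U = Σ kqᵢqⱼ/rᵢⱼ over all pairs.
Pair separations: r₁₂ = 0.924 m, r₁₃ = 0.180 m, r₂₃ = 0.744 m.
U = (0.0350) + (-0.360) + (-0.249) = -0.574 J.

-0.574 J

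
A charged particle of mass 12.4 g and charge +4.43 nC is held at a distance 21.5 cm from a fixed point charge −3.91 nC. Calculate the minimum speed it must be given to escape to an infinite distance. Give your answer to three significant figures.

0.0108 m/s

To just escape, total mechanical energy must reach zero at infinity: ½mv²_min + U = 0, so ½mv²_min = −U = |kQq|/r.
|U| = |kQq|/r = (8.99×10⁹ N·m²/C²)(3.91×10⁻⁹)(4.43×10⁻⁹)/(0.215) = 7.24×10⁻⁷ J.
v_min = √(2|U|/m) = √(2·7.24×10⁻⁷/0.0124) = 0.0108 m/s.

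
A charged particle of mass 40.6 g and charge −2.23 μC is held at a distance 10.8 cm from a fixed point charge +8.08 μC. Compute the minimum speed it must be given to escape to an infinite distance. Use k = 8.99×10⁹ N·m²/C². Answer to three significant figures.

To just escape, total mechanical energy must reach zero at infinity: ½mv²_min + U = 0, so ½mv²_min = −U = |kQq|/r.
|U| = |kQq|/r = (8.99×10⁹ N·m²/C²)(8.08×10⁻⁶)(2.23×10⁻⁶)/(0.108) = 1.50 J.
v_min = √(2|U|/m) = √(2·1.50/0.0406) = 8.60 m/s.

8.60 m/s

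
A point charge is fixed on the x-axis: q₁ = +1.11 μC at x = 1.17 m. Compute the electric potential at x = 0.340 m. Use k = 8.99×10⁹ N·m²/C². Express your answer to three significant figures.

The total potential is the scalar sum of each charge's contribution, V = Σ kqᵢ/rᵢ.
V = k[(1.11×10⁻⁶)/(0.830)] = 1.20×10⁴ V.

1.20×10⁴ V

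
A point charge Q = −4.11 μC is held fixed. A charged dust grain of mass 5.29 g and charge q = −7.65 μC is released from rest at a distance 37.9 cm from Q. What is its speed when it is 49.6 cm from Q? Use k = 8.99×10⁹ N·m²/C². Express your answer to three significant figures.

8.16 m/s

Only the electrostatic force acts, so mechanical energy is conserved: ½mv² = U₁ − U₂ = kQq(1/r₁ − 1/r₂).
U₁ − U₂ = (8.99×10⁹ N·m²/C²)(-4.11×10⁻⁶ C)(-7.65×10⁻⁶ C)(1/0.379 − 1/0.496) = 0.176 J.
v = √(2·0.176/5.29×10⁻³) = 8.16 m/s.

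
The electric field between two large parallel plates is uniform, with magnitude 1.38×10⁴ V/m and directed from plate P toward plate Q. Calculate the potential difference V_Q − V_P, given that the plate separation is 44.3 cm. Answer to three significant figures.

In a uniform field, potential decreases in the direction of E: ΔV = −E·d for a displacement d parallel to E.
Going from P to Q is a displacement of 44.3 cm along the field, so V_Q − V_P = −Ed = -6110 V.

-6110 V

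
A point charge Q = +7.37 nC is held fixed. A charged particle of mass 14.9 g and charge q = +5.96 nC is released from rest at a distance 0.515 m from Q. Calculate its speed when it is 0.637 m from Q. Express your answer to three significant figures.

4.44×10⁻³ m/s

Only the electrostatic force acts, so mechanical energy is conserved: ½mv² = U₁ − U₂ = kQq(1/r₁ − 1/r₂).
U₁ − U₂ = (8.99×10⁹ N·m²/C²)(7.37×10⁻⁹ C)(5.96×10⁻⁹ C)(1/0.515 − 1/0.637) = 1.47×10⁻⁷ J.
v = √(2·1.47×10⁻⁷/0.0149) = 4.44×10⁻³ m/s.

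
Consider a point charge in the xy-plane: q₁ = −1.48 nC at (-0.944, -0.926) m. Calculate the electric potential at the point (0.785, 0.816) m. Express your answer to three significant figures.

The total potential is the scalar sum of each charge's contribution, V = Σ kqᵢ/rᵢ.
Distances from the field point to each charge: r₁ = 2.45 m.
V = k[(-1.48×10⁻⁹)/(2.45)] = -5.42 V.

-5.42 V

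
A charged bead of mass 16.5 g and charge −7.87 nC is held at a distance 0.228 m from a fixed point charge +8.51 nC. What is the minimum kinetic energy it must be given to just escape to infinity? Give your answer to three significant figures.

2.64×10⁻⁶ J

To just escape, total mechanical energy must reach zero at infinity: ½mv²_min + U = 0, so ½mv²_min = −U = |kQq|/r.
|U| = |kQq|/r = (8.99×10⁹ N·m²/C²)(8.51×10⁻⁹)(7.87×10⁻⁹)/(0.228) = 2.64×10⁻⁶ J.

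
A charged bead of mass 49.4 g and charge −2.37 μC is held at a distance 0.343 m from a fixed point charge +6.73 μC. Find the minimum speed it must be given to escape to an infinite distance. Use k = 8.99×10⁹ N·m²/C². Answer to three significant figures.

To just escape, total mechanical energy must reach zero at infinity: ½mv²_min + U = 0, so ½mv²_min = −U = |kQq|/r.
|U| = |kQq|/r = (8.99×10⁹ N·m²/C²)(6.73×10⁻⁶)(2.37×10⁻⁶)/(0.343) = 0.418 J.
v_min = √(2|U|/m) = √(2·0.418/0.0494) = 4.11 m/s.

4.11 m/s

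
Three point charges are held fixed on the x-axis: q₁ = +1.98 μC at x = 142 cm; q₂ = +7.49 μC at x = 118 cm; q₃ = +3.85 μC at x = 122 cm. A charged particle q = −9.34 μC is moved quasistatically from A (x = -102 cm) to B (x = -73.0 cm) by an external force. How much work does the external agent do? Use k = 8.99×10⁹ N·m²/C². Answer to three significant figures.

For quasistatic motion the external work equals the change in potential energy: W_ext = qΔV = q(V_B − V_A).
At A: distances to the source charges are 2.44 m, 2.20 m, 2.24 m; V_A = Σ kqᵢ/rᵢ = 5.34×10⁴ V.
At B: distances to the source charges are 2.15 m, 1.91 m, 1.95 m; V_B = Σ kqᵢ/rᵢ = 6.13×10⁴ V.
ΔV = V_B − V_A = 7930 V.
W_ext = qΔV = (-9.34×10⁻⁶ C)(7930 V) = -0.0741 J.

-0.0741 J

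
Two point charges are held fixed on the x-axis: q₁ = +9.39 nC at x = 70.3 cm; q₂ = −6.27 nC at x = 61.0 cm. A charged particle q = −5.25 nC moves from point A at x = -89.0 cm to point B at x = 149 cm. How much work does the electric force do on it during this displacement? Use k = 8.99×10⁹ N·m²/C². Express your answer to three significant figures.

1.46×10⁻⁷ J

The work done by the electric force is W_field = −ΔU = −q(V_B − V_A) = q(V_A − V_B).
At A: distances to the source charges are 1.59 m, 1.50 m; V_A = Σ kqᵢ/rᵢ = 15.4 V.
At B: distances to the source charges are 0.787 m, 0.880 m; V_B = Σ kqᵢ/rᵢ = 43.2 V.
ΔV = V_B − V_A = 27.8 V.
W_field = −qΔV = −(-5.25×10⁻⁹ C)(27.8 V) = 1.46×10⁻⁷ J.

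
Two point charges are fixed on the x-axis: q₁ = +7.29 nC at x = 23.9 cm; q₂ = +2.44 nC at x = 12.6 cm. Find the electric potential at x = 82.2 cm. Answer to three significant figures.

The total potential is the scalar sum of each charge's contribution, V = Σ kqᵢ/rᵢ.
Distances from the field point to each charge: r₁ = 0.583 m, r₂ = 0.696 m.
V = k[(7.29×10⁻⁹)/(0.583) + (2.44×10⁻⁹)/(0.696)] = 144 V.

144 V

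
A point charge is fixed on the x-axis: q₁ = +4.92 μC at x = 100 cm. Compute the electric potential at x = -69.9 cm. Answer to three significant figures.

Electric potential is a scalar, so the contributions from each charge add algebraically: V = Σ kqᵢ/rᵢ.
V = k[(4.92×10⁻⁶)/(1.70)] = 2.60×10⁴ V.

2.60×10⁴ V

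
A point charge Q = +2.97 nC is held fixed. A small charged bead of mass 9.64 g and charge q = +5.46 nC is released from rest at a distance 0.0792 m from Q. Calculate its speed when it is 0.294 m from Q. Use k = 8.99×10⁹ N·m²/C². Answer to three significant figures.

0.0167 m/s

Only the electrostatic force acts, so mechanical energy is conserved: ½mv² = U₁ − U₂ = kQq(1/r₁ − 1/r₂).
U₁ − U₂ = (8.99×10⁹ N·m²/C²)(2.97×10⁻⁹ C)(5.46×10⁻⁹ C)(1/0.0792 − 1/0.294) = 1.34×10⁻⁶ J.
v = √(2·1.34×10⁻⁶/9.64×10⁻³) = 0.0167 m/s.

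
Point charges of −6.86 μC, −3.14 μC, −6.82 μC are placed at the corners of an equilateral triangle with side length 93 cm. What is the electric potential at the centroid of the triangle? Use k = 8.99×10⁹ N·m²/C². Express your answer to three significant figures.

Electric potential is a scalar, so the contributions from each charge add algebraically: V = Σ kqᵢ/rᵢ.
The distance from each vertex to the centroid is a/√3 = 0.537 m.
V = k[(-6.86×10⁻⁶)/(0.537) + (-3.14×10⁻⁶)/(0.537) + (-6.82×10⁻⁶)/(0.537)] = -2.82×10⁵ V.

-2.82×10⁵ V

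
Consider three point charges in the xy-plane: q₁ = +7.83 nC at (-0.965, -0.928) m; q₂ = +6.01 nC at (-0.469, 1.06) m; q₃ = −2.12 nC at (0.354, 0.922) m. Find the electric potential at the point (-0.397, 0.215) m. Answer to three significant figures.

The total potential is the scalar sum of each charge's contribution, V = Σ kqᵢ/rᵢ.
Distances from the field point to each charge: r₁ = 1.28 m, r₂ = 0.848 m, r₃ = 1.03 m.
V = k[(7.83×10⁻⁹)/(1.28) + (6.01×10⁻⁹)/(0.848) + (-2.12×10⁻⁹)/(1.03)] = 100 V.

100 V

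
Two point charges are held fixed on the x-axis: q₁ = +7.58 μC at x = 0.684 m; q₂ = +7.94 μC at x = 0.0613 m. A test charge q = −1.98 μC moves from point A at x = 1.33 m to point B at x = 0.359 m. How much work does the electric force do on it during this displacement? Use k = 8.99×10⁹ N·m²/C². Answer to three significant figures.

0.570 J

The work done by the electric force is W_field = −ΔU = −q(V_B − V_A) = q(V_A − V_B).
At A: distances to the source charges are 0.646 m, 1.27 m; V_A = Σ kqᵢ/rᵢ = 1.62×10⁵ V.
At B: distances to the source charges are 0.325 m, 0.298 m; V_B = Σ kqᵢ/rᵢ = 4.49×10⁵ V.
ΔV = V_B − V_A = 2.88×10⁵ V.
W_field = −qΔV = −(-1.98×10⁻⁶ C)(2.88×10⁵ V) = 0.570 J.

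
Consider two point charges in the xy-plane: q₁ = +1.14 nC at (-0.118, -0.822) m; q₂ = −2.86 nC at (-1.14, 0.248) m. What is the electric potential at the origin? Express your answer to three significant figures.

The total potential is the scalar sum of each charge's contribution, V = Σ kqᵢ/rᵢ.
Distances from the field point to each charge: r₁ = 0.830 m, r₂ = 1.17 m.
V = k[(1.14×10⁻⁹)/(0.830) + (-2.86×10⁻⁹)/(1.17)] = -9.70 V.

-9.70 V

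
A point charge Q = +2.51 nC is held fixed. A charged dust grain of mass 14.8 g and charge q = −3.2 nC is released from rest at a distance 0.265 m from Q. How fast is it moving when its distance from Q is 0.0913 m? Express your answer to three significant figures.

Only the electrostatic force acts, so mechanical energy is conserved: ½mv² = U₁ − U₂ = kQq(1/r₁ − 1/r₂).
U₁ − U₂ = (8.99×10⁹ N·m²/C²)(2.51×10⁻⁹ C)(-3.20×10⁻⁹ C)(1/0.265 − 1/0.0913) = 5.18×10⁻⁷ J.
v = √(2·5.18×10⁻⁷/0.0148) = 8.37×10⁻³ m/s.

8.37×10⁻³ m/s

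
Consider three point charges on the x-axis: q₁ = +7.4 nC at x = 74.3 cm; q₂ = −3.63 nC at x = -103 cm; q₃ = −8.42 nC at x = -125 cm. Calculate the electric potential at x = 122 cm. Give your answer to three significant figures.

94.3 V

The total potential is the scalar sum of each charge's contribution, V = Σ kqᵢ/rᵢ.
Distances from the field point to each charge: r₁ = 0.477 m, r₂ = 2.25 m, r₃ = 2.47 m.
V = k[(7.40×10⁻⁹)/(0.477) + (-3.63×10⁻⁹)/(2.25) + (-8.42×10⁻⁹)/(2.47)] = 94.3 V.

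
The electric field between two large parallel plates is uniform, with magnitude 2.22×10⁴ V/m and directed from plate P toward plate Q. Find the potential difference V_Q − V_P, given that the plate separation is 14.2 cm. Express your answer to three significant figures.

In a uniform field, potential decreases in the direction of E: ΔV = −E·d for a displacement d parallel to E.
Going from P to Q is a displacement of 14.2 cm along the field, so V_Q − V_P = −Ed = -3150 V.

-3150 V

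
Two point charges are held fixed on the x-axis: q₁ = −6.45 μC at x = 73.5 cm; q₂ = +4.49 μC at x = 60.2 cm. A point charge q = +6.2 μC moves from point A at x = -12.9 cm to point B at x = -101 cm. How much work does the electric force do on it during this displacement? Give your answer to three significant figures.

The work done by the electric force is W_field = −ΔU = −q(V_B − V_A) = q(V_A − V_B).
At A: distances to the source charges are 0.864 m, 0.731 m; V_A = Σ kqᵢ/rᵢ = -1.19×10⁴ V.
At B: distances to the source charges are 1.75 m, 1.61 m; V_B = Σ kqᵢ/rᵢ = -8190 V.
ΔV = V_B − V_A = 3700 V.
W_field = −qΔV = −(6.20×10⁻⁶ C)(3700 V) = -0.0230 J.

-0.0230 J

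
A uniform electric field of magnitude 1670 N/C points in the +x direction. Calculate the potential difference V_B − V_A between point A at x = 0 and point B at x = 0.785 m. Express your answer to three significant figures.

In a uniform field, potential decreases in the direction of E: V_B − V_A = −E·Δx.
V_B − V_A = −(1670 V/m)(0.785 m) = -1310 V.

-1310 V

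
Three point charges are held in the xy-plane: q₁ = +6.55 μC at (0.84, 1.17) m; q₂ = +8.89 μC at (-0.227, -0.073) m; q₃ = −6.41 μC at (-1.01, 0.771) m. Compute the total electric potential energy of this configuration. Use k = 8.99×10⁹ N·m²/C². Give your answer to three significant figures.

-0.325 J

The assembly work is the sum of pairwise potential energies, U = Σ_{i<j} kqᵢqⱼ/rᵢⱼ.
Pair separations: r₁₂ = 1.64 m, r₁₃ = 1.89 m, r₂₃ = 1.15 m.
U = (0.320) + (-0.199) + (-0.445) = -0.325 J.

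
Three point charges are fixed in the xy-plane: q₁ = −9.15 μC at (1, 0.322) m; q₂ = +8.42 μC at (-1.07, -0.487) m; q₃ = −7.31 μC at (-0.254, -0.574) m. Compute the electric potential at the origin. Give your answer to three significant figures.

The total potential is the scalar sum of each charge's contribution, V = Σ kqᵢ/rᵢ.
Distances from the field point to each charge: r₁ = 1.05 m, r₂ = 1.18 m, r₃ = 0.628 m.
V = k[(-9.15×10⁻⁶)/(1.05) + (8.42×10⁻⁶)/(1.18) + (-7.31×10⁻⁶)/(0.628)] = -1.19×10⁵ V.

-1.19×10⁵ V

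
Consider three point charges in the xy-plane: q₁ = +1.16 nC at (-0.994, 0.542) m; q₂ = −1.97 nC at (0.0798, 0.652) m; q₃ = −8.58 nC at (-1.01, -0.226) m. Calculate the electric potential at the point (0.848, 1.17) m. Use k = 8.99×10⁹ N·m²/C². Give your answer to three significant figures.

Electric potential is a scalar, so the contributions from each charge add algebraically: V = Σ kqᵢ/rᵢ.
Distances from the field point to each charge: r₁ = 1.95 m, r₂ = 0.927 m, r₃ = 2.32 m.
V = k[(1.16×10⁻⁹)/(1.95) + (-1.97×10⁻⁹)/(0.927) + (-8.58×10⁻⁹)/(2.32)] = -46.9 V.

-46.9 V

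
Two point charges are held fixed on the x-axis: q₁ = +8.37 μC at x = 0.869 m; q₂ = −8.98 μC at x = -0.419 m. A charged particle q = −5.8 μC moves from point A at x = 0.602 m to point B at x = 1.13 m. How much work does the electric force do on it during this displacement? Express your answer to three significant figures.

The work done by the electric force is W_field = −ΔU = −q(V_B − V_A) = q(V_A − V_B).
At A: distances to the source charges are 0.267 m, 1.02 m; V_A = Σ kqᵢ/rᵢ = 2.03×10⁵ V.
At B: distances to the source charges are 0.261 m, 1.55 m; V_B = Σ kqᵢ/rᵢ = 2.36×10⁵ V.
ΔV = V_B − V_A = 3.34×10⁴ V.
W_field = −qΔV = −(-5.80×10⁻⁶ C)(3.34×10⁴ V) = 0.194 J.

0.194 J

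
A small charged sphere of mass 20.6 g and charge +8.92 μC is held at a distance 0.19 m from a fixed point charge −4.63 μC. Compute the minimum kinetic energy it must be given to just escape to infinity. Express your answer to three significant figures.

To just escape, total mechanical energy must reach zero at infinity: ½mv²_min + U = 0, so ½mv²_min = −U = |kQq|/r.
|U| = |kQq|/r = (8.99×10⁹ N·m²/C²)(4.63×10⁻⁶)(8.92×10⁻⁶)/(0.190) = 1.95 J.

1.95 J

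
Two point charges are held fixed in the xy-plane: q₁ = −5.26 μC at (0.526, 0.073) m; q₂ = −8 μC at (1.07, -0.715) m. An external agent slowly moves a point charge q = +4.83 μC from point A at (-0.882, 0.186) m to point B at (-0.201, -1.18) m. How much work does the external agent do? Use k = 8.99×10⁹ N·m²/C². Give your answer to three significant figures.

-0.0911 J

For quasistatic motion the external work equals the change in potential energy: W_ext = qΔV = q(V_B − V_A).
At A: distances to the source charges are 1.41 m, 2.15 m; V_A = Σ kqᵢ/rᵢ = -6.69×10⁴ V.
At B: distances to the source charges are 1.45 m, 1.35 m; V_B = Σ kqᵢ/rᵢ = -8.58×10⁴ V.
ΔV = V_B − V_A = -1.89×10⁴ V.
W_ext = qΔV = (4.83×10⁻⁶ C)(-1.89×10⁴ V) = -0.0911 J.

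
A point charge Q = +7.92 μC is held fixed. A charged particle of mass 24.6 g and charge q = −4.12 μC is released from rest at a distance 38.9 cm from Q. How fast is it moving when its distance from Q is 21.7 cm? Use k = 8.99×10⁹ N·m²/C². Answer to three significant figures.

Only the electrostatic force acts, so mechanical energy is conserved: ½mv² = U₁ − U₂ = kQq(1/r₁ − 1/r₂).
U₁ − U₂ = (8.99×10⁹ N·m²/C²)(7.92×10⁻⁶ C)(-4.12×10⁻⁶ C)(1/0.389 − 1/0.217) = 0.598 J.
v = √(2·0.598/0.0246) = 6.97 m/s.

6.97 m/s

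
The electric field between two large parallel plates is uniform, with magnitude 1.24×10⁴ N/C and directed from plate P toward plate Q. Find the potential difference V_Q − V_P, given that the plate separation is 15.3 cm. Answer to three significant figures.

-1900 V

In a uniform field, potential decreases in the direction of E: ΔV = −E·d for a displacement d parallel to E.
Going from P to Q is a displacement of 15.3 cm along the field, so V_Q − V_P = −Ed = -1900 V.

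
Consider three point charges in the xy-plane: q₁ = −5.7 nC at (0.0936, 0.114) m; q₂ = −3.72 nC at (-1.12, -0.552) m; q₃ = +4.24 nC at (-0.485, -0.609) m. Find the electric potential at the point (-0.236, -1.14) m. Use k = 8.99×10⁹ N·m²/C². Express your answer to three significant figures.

-6.03 V

The total potential is the scalar sum of each charge's contribution, V = Σ kqᵢ/rᵢ.
Distances from the field point to each charge: r₁ = 1.30 m, r₂ = 1.06 m, r₃ = 0.586 m.
V = k[(-5.70×10⁻⁹)/(1.30) + (-3.72×10⁻⁹)/(1.06) + (4.24×10⁻⁹)/(0.586)] = -6.03 V.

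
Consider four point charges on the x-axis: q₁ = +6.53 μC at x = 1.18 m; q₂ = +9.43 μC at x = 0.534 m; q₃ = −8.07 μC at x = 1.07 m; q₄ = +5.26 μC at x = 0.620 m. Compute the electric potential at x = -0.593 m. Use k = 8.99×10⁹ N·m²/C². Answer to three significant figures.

Electric potential is a scalar, so the contributions from each charge add algebraically: V = Σ kqᵢ/rᵢ.
Distances from the field point to each charge: r₁ = 1.77 m, r₂ = 1.13 m, r₃ = 1.66 m, r₄ = 1.21 m.
V = k[(6.53×10⁻⁶)/(1.77) + (9.43×10⁻⁶)/(1.13) + (-8.07×10⁻⁶)/(1.66) + (5.26×10⁻⁶)/(1.21)] = 1.04×10⁵ V.

1.04×10⁵ V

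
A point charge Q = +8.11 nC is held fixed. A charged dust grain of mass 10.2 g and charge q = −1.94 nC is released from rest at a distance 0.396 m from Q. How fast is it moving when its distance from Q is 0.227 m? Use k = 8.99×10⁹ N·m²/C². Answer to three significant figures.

7.22×10⁻³ m/s

Only the electrostatic force acts, so mechanical energy is conserved: ½mv² = U₁ − U₂ = kQq(1/r₁ − 1/r₂).
U₁ − U₂ = (8.99×10⁹ N·m²/C²)(8.11×10⁻⁹ C)(-1.94×10⁻⁹ C)(1/0.396 − 1/0.227) = 2.66×10⁻⁷ J.
v = √(2·2.66×10⁻⁷/0.0102) = 7.22×10⁻³ m/s.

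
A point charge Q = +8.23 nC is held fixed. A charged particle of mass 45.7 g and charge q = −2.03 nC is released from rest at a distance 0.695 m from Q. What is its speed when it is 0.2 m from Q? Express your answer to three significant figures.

Only the electrostatic force acts, so mechanical energy is conserved: ½mv² = U₁ − U₂ = kQq(1/r₁ − 1/r₂).
U₁ − U₂ = (8.99×10⁹ N·m²/C²)(8.23×10⁻⁹ C)(-2.03×10⁻⁹ C)(1/0.695 − 1/0.200) = 5.35×10⁻⁷ J.
v = √(2·5.35×10⁻⁷/0.0457) = 4.84×10⁻³ m/s.

4.84×10⁻³ m/s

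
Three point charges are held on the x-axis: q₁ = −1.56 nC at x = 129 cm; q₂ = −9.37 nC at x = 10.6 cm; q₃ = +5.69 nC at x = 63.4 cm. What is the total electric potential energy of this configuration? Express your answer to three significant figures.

-9.18×10⁻⁷ J

The assembly work is the sum of pairwise potential energies, U = Σ_{i<j} kqᵢqⱼ/rᵢⱼ.
Pair separations: r₁₂ = 1.18 m, r₁₃ = 0.656 m, r₂₃ = 0.528 m.
U = (1.11×10⁻⁷) + (-1.22×10⁻⁷) + (-9.08×10⁻⁷) = -9.18×10⁻⁷ J.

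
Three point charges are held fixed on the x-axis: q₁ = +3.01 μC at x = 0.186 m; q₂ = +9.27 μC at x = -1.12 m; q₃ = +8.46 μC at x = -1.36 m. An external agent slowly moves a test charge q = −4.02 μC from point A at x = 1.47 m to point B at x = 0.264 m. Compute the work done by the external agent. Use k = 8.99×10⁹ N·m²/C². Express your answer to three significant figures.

-1.50 J

For quasistatic motion the external work equals the change in potential energy: W_ext = qΔV = q(V_B − V_A).
At A: distances to the source charges are 1.28 m, 2.59 m, 2.83 m; V_A = Σ kqᵢ/rᵢ = 8.01×10⁴ V.
At B: distances to the source charges are 0.0780 m, 1.38 m, 1.62 m; V_B = Σ kqᵢ/rᵢ = 4.54×10⁵ V.
ΔV = V_B − V_A = 3.74×10⁵ V.
W_ext = qΔV = (-4.02×10⁻⁶ C)(3.74×10⁵ V) = -1.50 J.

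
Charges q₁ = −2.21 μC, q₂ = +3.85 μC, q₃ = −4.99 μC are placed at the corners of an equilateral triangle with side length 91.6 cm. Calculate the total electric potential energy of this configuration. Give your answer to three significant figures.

-0.164 J

The work to assemble the configuration equals its total potential energy, U = Σ kqᵢqⱼ/rᵢⱼ over all pairs.
All three pair separations equal the side length, 0.916 m.
U = (-0.0835) + (0.108) + (-0.189) = -0.164 J.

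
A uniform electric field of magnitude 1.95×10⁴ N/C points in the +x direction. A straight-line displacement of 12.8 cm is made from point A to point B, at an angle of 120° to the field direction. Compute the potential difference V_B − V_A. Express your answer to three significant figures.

Only the component of displacement along E changes the potential: ΔV = −E·d·cosθ.
ΔV = −(1.95×10⁴ V/m)(0.128 m)cos120° = 1250 V.

1250 V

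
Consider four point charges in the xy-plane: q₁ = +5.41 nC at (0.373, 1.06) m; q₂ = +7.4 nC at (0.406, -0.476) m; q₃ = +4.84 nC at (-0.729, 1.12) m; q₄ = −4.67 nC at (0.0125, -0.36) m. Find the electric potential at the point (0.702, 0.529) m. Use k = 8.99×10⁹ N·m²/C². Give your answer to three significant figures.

132 V

Electric potential is a scalar, so the contributions from each charge add algebraically: V = Σ kqᵢ/rᵢ.
Distances from the field point to each charge: r₁ = 0.625 m, r₂ = 1.05 m, r₃ = 1.55 m, r₄ = 1.13 m.
V = k[(5.41×10⁻⁹)/(0.625) + (7.40×10⁻⁹)/(1.05) + (4.84×10⁻⁹)/(1.55) + (-4.67×10⁻⁹)/(1.13)] = 132 V.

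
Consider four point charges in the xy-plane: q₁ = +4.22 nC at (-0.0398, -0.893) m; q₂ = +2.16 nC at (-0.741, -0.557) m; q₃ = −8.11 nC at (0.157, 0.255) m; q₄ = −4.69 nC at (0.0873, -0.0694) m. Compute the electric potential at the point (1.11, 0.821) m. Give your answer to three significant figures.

Electric potential is a scalar, so the contributions from each charge add algebraically: V = Σ kqᵢ/rᵢ.
Distances from the field point to each charge: r₁ = 2.06 m, r₂ = 2.31 m, r₃ = 1.11 m, r₄ = 1.36 m.
V = k[(4.22×10⁻⁹)/(2.06) + (2.16×10⁻⁹)/(2.31) + (-8.11×10⁻⁹)/(1.11) + (-4.69×10⁻⁹)/(1.36)] = -70.1 V.

-70.1 V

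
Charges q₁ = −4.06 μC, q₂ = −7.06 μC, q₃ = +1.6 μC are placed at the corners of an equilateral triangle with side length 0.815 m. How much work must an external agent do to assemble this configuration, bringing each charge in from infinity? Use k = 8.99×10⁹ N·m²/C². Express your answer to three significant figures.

0.120 J

The work to assemble the configuration equals its total potential energy, U = Σ kqᵢqⱼ/rᵢⱼ over all pairs.
All three pair separations equal the side length, 0.815 m.
U = (0.316) + (-0.0717) + (-0.125) = 0.120 J.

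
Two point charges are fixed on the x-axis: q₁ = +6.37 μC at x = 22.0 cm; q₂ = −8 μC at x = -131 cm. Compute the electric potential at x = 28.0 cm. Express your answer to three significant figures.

9.09×10⁵ V

Electric potential is a scalar, so the contributions from each charge add algebraically: V = Σ kqᵢ/rᵢ.
Distances from the field point to each charge: r₁ = 0.0600 m, r₂ = 1.59 m.
V = k[(6.37×10⁻⁶)/(0.0600) + (-8.00×10⁻⁶)/(1.59)] = 9.09×10⁵ V.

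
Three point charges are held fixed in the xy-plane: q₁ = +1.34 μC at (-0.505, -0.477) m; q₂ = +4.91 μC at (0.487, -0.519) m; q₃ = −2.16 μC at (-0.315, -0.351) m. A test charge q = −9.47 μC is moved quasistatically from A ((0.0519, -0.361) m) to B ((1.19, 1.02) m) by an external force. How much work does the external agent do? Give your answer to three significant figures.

0.395 J

For quasistatic motion the external work equals the change in potential energy: W_ext = qΔV = q(V_B − V_A).
At A: distances to the source charges are 0.569 m, 0.463 m, 0.367 m; V_A = Σ kqᵢ/rᵢ = 6.36×10⁴ V.
At B: distances to the source charges are 2.26 m, 1.69 m, 2.04 m; V_B = Σ kqᵢ/rᵢ = 2.19×10⁴ V.
ΔV = V_B − V_A = -4.18×10⁴ V.
W_ext = qΔV = (-9.47×10⁻⁶ C)(-4.18×10⁴ V) = 0.395 J.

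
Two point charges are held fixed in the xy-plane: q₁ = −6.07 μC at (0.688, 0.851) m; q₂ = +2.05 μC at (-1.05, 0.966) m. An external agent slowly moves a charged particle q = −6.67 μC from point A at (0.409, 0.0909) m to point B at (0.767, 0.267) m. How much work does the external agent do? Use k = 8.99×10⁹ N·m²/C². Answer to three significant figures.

0.177 J

For quasistatic motion the external work equals the change in potential energy: W_ext = qΔV = q(V_B − V_A).
At A: distances to the source charges are 0.810 m, 1.70 m; V_A = Σ kqᵢ/rᵢ = -5.66×10⁴ V.
At B: distances to the source charges are 0.589 m, 1.95 m; V_B = Σ kqᵢ/rᵢ = -8.31×10⁴ V.
ΔV = V_B − V_A = -2.66×10⁴ V.
W_ext = qΔV = (-6.67×10⁻⁶ C)(-2.66×10⁴ V) = 0.177 J.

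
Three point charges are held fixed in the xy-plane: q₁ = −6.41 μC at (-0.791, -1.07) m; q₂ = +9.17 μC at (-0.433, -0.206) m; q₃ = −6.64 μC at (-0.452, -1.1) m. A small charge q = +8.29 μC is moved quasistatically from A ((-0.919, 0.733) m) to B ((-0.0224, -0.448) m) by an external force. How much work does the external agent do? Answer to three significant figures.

For quasistatic motion the external work equals the change in potential energy: W_ext = qΔV = q(V_B − V_A).
At A: distances to the source charges are 1.81 m, 1.06 m, 1.89 m; V_A = Σ kqᵢ/rᵢ = 1.45×10⁴ V.
At B: distances to the source charges are 0.989 m, 0.477 m, 0.781 m; V_B = Σ kqᵢ/rᵢ = 3.82×10⁴ V.
ΔV = V_B − V_A = 2.37×10⁴ V.
W_ext = qΔV = (8.29×10⁻⁶ C)(2.37×10⁴ V) = 0.197 J.

0.197 J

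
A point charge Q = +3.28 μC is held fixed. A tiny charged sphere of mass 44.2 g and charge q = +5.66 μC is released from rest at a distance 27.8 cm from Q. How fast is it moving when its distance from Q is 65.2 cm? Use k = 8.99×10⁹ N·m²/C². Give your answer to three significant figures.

Only the electrostatic force acts, so mechanical energy is conserved: ½mv² = U₁ − U₂ = kQq(1/r₁ − 1/r₂).
U₁ − U₂ = (8.99×10⁹ N·m²/C²)(3.28×10⁻⁶ C)(5.66×10⁻⁶ C)(1/0.278 − 1/0.652) = 0.344 J.
v = √(2·0.344/0.0442) = 3.95 m/s.

3.95 m/s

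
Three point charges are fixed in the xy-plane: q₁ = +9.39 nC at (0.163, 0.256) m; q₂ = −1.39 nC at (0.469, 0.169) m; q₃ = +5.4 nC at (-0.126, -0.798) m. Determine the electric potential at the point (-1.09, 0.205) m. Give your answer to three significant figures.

Electric potential is a scalar, so the contributions from each charge add algebraically: V = Σ kqᵢ/rᵢ.
Distances from the field point to each charge: r₁ = 1.25 m, r₂ = 1.56 m, r₃ = 1.39 m.
V = k[(9.39×10⁻⁹)/(1.25) + (-1.39×10⁻⁹)/(1.56) + (5.40×10⁻⁹)/(1.39)] = 94.2 V.

94.2 V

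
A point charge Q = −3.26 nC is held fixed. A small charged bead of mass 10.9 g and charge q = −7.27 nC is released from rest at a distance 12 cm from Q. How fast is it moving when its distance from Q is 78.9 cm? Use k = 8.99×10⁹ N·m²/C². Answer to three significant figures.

Only the electrostatic force acts, so mechanical energy is conserved: ½mv² = U₁ − U₂ = kQq(1/r₁ − 1/r₂).
U₁ − U₂ = (8.99×10⁹ N·m²/C²)(-3.26×10⁻⁹ C)(-7.27×10⁻⁹ C)(1/0.120 − 1/0.789) = 1.51×10⁻⁶ J.
v = √(2·1.51×10⁻⁶/0.0109) = 0.0166 m/s.

0.0166 m/s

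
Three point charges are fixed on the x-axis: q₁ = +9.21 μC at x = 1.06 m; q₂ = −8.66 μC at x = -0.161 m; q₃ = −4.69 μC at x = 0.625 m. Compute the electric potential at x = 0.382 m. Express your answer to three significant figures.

The total potential is the scalar sum of each charge's contribution, V = Σ kqᵢ/rᵢ.
Distances from the field point to each charge: r₁ = 0.678 m, r₂ = 0.543 m, r₃ = 0.243 m.
V = k[(9.21×10⁻⁶)/(0.678) + (-8.66×10⁻⁶)/(0.543) + (-4.69×10⁻⁶)/(0.243)] = -1.95×10⁵ V.

-1.95×10⁵ V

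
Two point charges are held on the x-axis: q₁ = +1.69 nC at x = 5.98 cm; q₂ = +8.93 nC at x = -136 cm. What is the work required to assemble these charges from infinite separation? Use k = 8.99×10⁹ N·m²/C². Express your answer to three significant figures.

The assembly work is the sum of pairwise potential energies, U = Σ_{i<j} kqᵢqⱼ/rᵢⱼ.
Pair separations: r₁₂ = 1.42 m.
U = (9.56×10⁻⁸) = 9.56×10⁻⁸ J.

9.56×10⁻⁸ J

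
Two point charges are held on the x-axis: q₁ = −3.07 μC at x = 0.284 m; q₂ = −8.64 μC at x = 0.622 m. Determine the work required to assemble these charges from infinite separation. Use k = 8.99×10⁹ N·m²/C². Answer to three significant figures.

The assembly work is the sum of pairwise potential energies, U = Σ_{i<j} kqᵢqⱼ/rᵢⱼ.
Pair separations: r₁₂ = 0.338 m.
U = (0.705) = 0.705 J.

0.705 J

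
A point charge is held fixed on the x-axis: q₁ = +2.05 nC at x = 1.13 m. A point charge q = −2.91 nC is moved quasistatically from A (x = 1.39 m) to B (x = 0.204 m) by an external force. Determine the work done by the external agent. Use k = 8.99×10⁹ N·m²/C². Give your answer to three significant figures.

For quasistatic motion the external work equals the change in potential energy: W_ext = qΔV = q(V_B − V_A).
At A: distance to the source charge is 0.260 m; V_A = kq₁/r = 70.9 V.
At B: distance to the source charge is 0.926 m; V_B = kq₁/r = 19.9 V.
ΔV = V_B − V_A = -51.0 V.
W_ext = qΔV = (-2.91×10⁻⁹ C)(-51.0 V) = 1.48×10⁻⁷ J.

1.48×10⁻⁷ J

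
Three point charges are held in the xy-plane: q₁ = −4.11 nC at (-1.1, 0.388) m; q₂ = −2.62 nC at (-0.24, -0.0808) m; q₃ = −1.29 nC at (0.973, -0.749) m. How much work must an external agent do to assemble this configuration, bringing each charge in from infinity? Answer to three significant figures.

1.41×10⁻⁷ J

The work to assemble the configuration equals its total potential energy, U = Σ kqᵢqⱼ/rᵢⱼ over all pairs.
Pair separations: r₁₂ = 0.979 m, r₁₃ = 2.36 m, r₂₃ = 1.38 m.
U = (9.88×10⁻⁸) + (2.02×10⁻⁸) + (2.19×10⁻⁸) = 1.41×10⁻⁷ J.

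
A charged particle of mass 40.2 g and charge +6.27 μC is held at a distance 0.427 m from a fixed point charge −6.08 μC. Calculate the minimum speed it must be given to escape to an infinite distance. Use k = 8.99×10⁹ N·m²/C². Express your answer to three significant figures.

To just escape, total mechanical energy must reach zero at infinity: ½mv²_min + U = 0, so ½mv²_min = −U = |kQq|/r.
|U| = |kQq|/r = (8.99×10⁹ N·m²/C²)(6.08×10⁻⁶)(6.27×10⁻⁶)/(0.427) = 0.803 J.
v_min = √(2|U|/m) = √(2·0.803/0.0402) = 6.32 m/s.

6.32 m/s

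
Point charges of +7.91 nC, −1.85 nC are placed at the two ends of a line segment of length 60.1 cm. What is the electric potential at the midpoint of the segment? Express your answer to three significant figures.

181 V

The total potential is the scalar sum of each charge's contribution, V = Σ kqᵢ/rᵢ.
Each charge is 0.300 m from the midpoint.
V = k[(7.91×10⁻⁹)/(0.300) + (-1.85×10⁻⁹)/(0.300)] = 181 V.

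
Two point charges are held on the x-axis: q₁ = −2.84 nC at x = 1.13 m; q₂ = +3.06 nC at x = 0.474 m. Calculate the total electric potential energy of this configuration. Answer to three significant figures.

The assembly work is the sum of pairwise potential energies, U = Σ_{i<j} kqᵢqⱼ/rᵢⱼ.
Pair separations: r₁₂ = 0.656 m.
U = (-1.19×10⁻⁷) = -1.19×10⁻⁷ J.

-1.19×10⁻⁷ J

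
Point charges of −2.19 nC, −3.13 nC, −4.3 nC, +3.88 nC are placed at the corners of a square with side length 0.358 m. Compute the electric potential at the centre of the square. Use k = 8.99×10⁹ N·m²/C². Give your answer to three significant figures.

-204 V

Electric potential is a scalar, so the contributions from each charge add algebraically: V = Σ kqᵢ/rᵢ.
The distance from each corner to the centre is a√2/2 = 0.253 m.
V = k[(-2.19×10⁻⁹)/(0.253) + (-3.13×10⁻⁹)/(0.253) + (-4.30×10⁻⁹)/(0.253) + (3.88×10⁻⁹)/(0.253)] = -204 V.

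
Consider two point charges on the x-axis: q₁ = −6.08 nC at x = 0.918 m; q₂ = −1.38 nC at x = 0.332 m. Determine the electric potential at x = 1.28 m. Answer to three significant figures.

-164 V

The total potential is the scalar sum of each charge's contribution, V = Σ kqᵢ/rᵢ.
Distances from the field point to each charge: r₁ = 0.362 m, r₂ = 0.948 m.
V = k[(-6.08×10⁻⁹)/(0.362) + (-1.38×10⁻⁹)/(0.948)] = -164 V.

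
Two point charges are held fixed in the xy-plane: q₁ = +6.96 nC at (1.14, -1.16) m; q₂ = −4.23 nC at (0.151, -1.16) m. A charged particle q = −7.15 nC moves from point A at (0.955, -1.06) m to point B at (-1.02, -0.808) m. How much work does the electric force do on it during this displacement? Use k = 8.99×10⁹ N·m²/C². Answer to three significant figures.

-1.81×10⁻⁶ J

The work done by the electric force is W_field = −ΔU = −q(V_B − V_A) = q(V_A − V_B).
At A: distances to the source charges are 0.210 m, 0.810 m; V_A = Σ kqᵢ/rᵢ = 251 V.
At B: distances to the source charges are 2.19 m, 1.22 m; V_B = Σ kqᵢ/rᵢ = -2.51 V.
ΔV = V_B − V_A = -253 V.
W_field = −qΔV = −(-7.15×10⁻⁹ C)(-253 V) = -1.81×10⁻⁶ J.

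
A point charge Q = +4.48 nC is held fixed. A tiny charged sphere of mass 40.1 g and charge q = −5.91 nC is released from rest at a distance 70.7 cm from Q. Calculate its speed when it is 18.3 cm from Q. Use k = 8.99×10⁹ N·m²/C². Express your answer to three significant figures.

Only the electrostatic force acts, so mechanical energy is conserved: ½mv² = U₁ − U₂ = kQq(1/r₁ − 1/r₂).
U₁ − U₂ = (8.99×10⁹ N·m²/C²)(4.48×10⁻⁹ C)(-5.91×10⁻⁹ C)(1/0.707 − 1/0.183) = 9.64×10⁻⁷ J.
v = √(2·9.64×10⁻⁷/0.0401) = 6.93×10⁻³ m/s.

6.93×10⁻³ m/s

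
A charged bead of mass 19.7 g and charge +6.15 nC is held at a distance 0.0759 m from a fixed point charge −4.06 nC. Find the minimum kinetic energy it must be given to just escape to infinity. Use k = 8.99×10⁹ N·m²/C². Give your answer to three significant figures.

2.96×10⁻⁶ J

To just escape, total mechanical energy must reach zero at infinity: ½mv²_min + U = 0, so ½mv²_min = −U = |kQq|/r.
|U| = |kQq|/r = (8.99×10⁹ N·m²/C²)(4.06×10⁻⁹)(6.15×10⁻⁹)/(0.0759) = 2.96×10⁻⁶ J.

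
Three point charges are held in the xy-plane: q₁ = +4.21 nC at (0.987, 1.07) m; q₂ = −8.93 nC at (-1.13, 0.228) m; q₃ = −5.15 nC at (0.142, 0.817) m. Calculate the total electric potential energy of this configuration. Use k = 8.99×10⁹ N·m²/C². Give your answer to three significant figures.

The work to assemble the configuration equals its total potential energy, U = Σ kqᵢqⱼ/rᵢⱼ over all pairs.
Pair separations: r₁₂ = 2.28 m, r₁₃ = 0.882 m, r₂₃ = 1.40 m.
U = (-1.48×10⁻⁷) + (-2.21×10⁻⁷) + (2.95×10⁻⁷) = -7.44×10⁻⁸ J.

-7.44×10⁻⁸ J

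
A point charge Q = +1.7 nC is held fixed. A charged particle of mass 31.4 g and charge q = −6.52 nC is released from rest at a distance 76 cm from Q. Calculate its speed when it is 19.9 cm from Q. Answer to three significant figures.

Only the electrostatic force acts, so mechanical energy is conserved: ½mv² = U₁ − U₂ = kQq(1/r₁ − 1/r₂).
U₁ − U₂ = (8.99×10⁹ N·m²/C²)(1.70×10⁻⁹ C)(-6.52×10⁻⁹ C)(1/0.760 − 1/0.199) = 3.70×10⁻⁷ J.
v = √(2·3.70×10⁻⁷/0.0314) = 4.85×10⁻³ m/s.

4.85×10⁻³ m/s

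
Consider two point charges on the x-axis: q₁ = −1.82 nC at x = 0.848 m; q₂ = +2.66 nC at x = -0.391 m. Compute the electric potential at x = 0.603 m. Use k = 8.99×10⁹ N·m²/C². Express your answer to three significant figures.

-42.7 V

Electric potential is a scalar, so the contributions from each charge add algebraically: V = Σ kqᵢ/rᵢ.
Distances from the field point to each charge: r₁ = 0.245 m, r₂ = 0.994 m.
V = k[(-1.82×10⁻⁹)/(0.245) + (2.66×10⁻⁹)/(0.994)] = -42.7 V.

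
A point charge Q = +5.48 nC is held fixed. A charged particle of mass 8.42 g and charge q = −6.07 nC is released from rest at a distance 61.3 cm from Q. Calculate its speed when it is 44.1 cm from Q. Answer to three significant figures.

6.72×10⁻³ m/s

Only the electrostatic force acts, so mechanical energy is conserved: ½mv² = U₁ − U₂ = kQq(1/r₁ − 1/r₂).
U₁ − U₂ = (8.99×10⁹ N·m²/C²)(5.48×10⁻⁹ C)(-6.07×10⁻⁹ C)(1/0.613 − 1/0.441) = 1.90×10⁻⁷ J.
v = √(2·1.90×10⁻⁷/8.42×10⁻³) = 6.72×10⁻³ m/s.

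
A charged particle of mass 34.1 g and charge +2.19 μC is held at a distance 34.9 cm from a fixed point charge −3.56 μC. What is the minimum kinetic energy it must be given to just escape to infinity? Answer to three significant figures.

To just escape, total mechanical energy must reach zero at infinity: ½mv²_min + U = 0, so ½mv²_min = −U = |kQq|/r.
|U| = |kQq|/r = (8.99×10⁹ N·m²/C²)(3.56×10⁻⁶)(2.19×10⁻⁶)/(0.349) = 0.201 J.

0.201 J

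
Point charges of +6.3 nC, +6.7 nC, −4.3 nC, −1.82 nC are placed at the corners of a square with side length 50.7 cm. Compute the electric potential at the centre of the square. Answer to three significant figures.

173 V

Electric potential is a scalar, so the contributions from each charge add algebraically: V = Σ kqᵢ/rᵢ.
The distance from each corner to the centre is a√2/2 = 0.359 m.
V = k[(6.30×10⁻⁹)/(0.359) + (6.70×10⁻⁹)/(0.359) + (-4.30×10⁻⁹)/(0.359) + (-1.82×10⁻⁹)/(0.359)] = 173 V.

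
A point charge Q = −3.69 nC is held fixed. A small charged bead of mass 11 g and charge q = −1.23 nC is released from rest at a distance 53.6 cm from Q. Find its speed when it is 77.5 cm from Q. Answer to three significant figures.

2.07×10⁻³ m/s

Only the electrostatic force acts, so mechanical energy is conserved: ½mv² = U₁ − U₂ = kQq(1/r₁ − 1/r₂).
U₁ − U₂ = (8.99×10⁹ N·m²/C²)(-3.69×10⁻⁹ C)(-1.23×10⁻⁹ C)(1/0.536 − 1/0.775) = 2.35×10⁻⁸ J.
v = √(2·2.35×10⁻⁸/0.0110) = 2.07×10⁻³ m/s.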